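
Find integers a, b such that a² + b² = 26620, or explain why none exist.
Not possible

Factorization: 26620 = 2^2 × 5 × 11^3
By Fermat: n is sum of two squares iff every prime p ≡ 3 (mod 4) appears to even power.
Prime(s) ≡ 3 (mod 4) with odd exponent: [(11, 3)]
Therefore 26620 cannot be expressed as a² + b².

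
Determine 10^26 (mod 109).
36

Repeated squaring. Binary of 26 = 11010.
10^1 ≡ 10 (mod 109); 10^2 ≡ 100 (mod 109); 10^4 ≡ 81 (mod 109); 10^8 ≡ 21 (mod 109); 10^16 ≡ 5 (mod 109)
10^26 = 10^2 × 10^8 × 10^16 ≡ 36 (mod 109)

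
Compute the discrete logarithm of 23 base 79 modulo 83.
30

Baby-step giant-step with step n = ⌈√83⌉ = 10.
Baby steps 79^j mod 83 (j:value) for j=0..9: 0:1, 1:79, 2:16, 3:19, 4:7, 5:55, 6:29, 7:50, 8:49, 9:53.
Giant-step multiplier: 79^(-10) ≡ 79^(82-10) = 79^72 ≡ 9 (mod 83).
Giant steps γ_i = 23·9^i mod 83: γ_0=23, γ_1=41, γ_2=37, γ_3=1 (in table at j=0).
x = i·n + j = 3·10 + 0 = 30.
Check: 79^30 ≡ 23 (mod 83).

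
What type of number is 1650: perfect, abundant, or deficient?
abundant

Proper divisors of 1650: sum = 1 + 2 + 3 + 5 + 6 + 10 + 11 + 15 + ... + 275 + 330 + 550 + 825 (23 divisors) = 2814
Since 2814 > 1650, 1650 is abundant.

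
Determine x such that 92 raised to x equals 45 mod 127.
65

Baby-step giant-step with step n = ⌈√127⌉ = 12.
Baby steps 92^j mod 127 (j:value) for j=0..11: 0:1, 1:92, 2:82, 3:51, 4:120, 5:118, 6:61, 7:24, 8:49, 9:63, 10:81, 11:86.
Giant-step multiplier: 92^(-12) ≡ 92^(126-12) = 92^114 ≡ 117 (mod 127).
Giant steps γ_i = 45·117^i mod 127: γ_0=45, γ_1=58, γ_2=55, γ_3=85, γ_4=39, γ_5=118 (in table at j=5).
x = i·n + j = 5·12 + 5 = 65.
Check: 92^65 ≡ 45 (mod 127).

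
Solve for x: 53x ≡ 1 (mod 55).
27

gcd(53, 55) = 1, so the inverse exists.
Extended Euclidean algorithm on (55, 53):
55 = 1 × 53 + 2  ⟹  2 = (1)·55 + (-1)·53
53 = 26 × 2 + 1  ⟹  1 = (-26)·55 + (27)·53
So (27)·53 ≡ 1 (mod 55), i.e. 53^(-1) ≡ 27 (mod 55).
Check: 53 × 27 = 1431 ≡ 1 (mod 55)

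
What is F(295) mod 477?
76

Matrix identity: Q^n = [[F_(n+1), F_n], [F_n, F_(n-1)]] with Q = [[1,1],[1,0]].
n = 295 = 100100111₂. Square-and-multiply, entries mod 477:
Q^1 = [[1,1],[1,0]]
Q^2 = (Q^1)² = [[2,1],[1,1]]
Q^4 = (Q^2)² = [[5,3],[3,2]]
Q^9 = (Q^4)²·Q = [[55,34],[34,21]]
Q^18 = (Q^9)² = [[365,199],[199,166]]
Q^36 = (Q^18)² = [[152,252],[252,377]]
Q^73 = (Q^36)²·Q = [[19,271],[271,225]]
Q^147 = (Q^73)²·Q = [[165,344],[344,298]]
Q^295 = (Q^147)²·Q = [[30,76],[76,431]]
F_295 mod 477 = Q^295[0][1] = 76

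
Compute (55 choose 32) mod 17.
0

Using Lucas' theorem:
Write n=55 and k=32 in base 17:
n in base 17: [3, 4]
k in base 17: [1, 15]
C(55,32) mod 17 = ∏ C(n_i, k_i) mod 17
Digit binomials (mod 17): C(3,1) = 3; C(4,15) = 0 (k_i > n_i)
Product: 3 × 0 = 0 ≡ 0 (mod 17)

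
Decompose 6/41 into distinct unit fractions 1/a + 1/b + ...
1/7 + 1/287

Greedy algorithm:
6/41: ceiling(41/6) = 7, use 1/7
1/287: ceiling(287/1) = 287, use 1/287
Result: 6/41 = 1/7 + 1/287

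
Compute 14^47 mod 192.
128

Repeated squaring. Binary of 47 = 101111.
14^1 ≡ 14 (mod 192); 14^2 ≡ 4 (mod 192); 14^4 ≡ 16 (mod 192); 14^8 ≡ 64 (mod 192); 14^16 ≡ 64 (mod 192); 14^32 ≡ 64 (mod 192)
14^47 = 14^1 × 14^2 × 14^4 × 14^8 × 14^32 ≡ 128 (mod 192)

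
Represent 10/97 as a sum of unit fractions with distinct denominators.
1/10 + 1/324 + 1/157140

Greedy algorithm:
10/97: ceiling(97/10) = 10, use 1/10
3/970: ceiling(970/3) = 324, use 1/324
1/157140: ceiling(157140/1) = 157140, use 1/157140
Result: 10/97 = 1/10 + 1/324 + 1/157140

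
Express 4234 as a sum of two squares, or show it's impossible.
3² + 65² (a=3, b=65)

Factorization: 4234 = 2 × 29 × 73
By Fermat: n is sum of two squares iff every prime p ≡ 3 (mod 4) appears to even power.
All primes ≡ 3 (mod 4) appear to even power.
Search a = 0, 1, 2, … for 4234 - a² a perfect square: first hit at a = 3: 4234 - 9 = 4225 = 65².
4234 = 3² + 65² = 9 + 4225 ✓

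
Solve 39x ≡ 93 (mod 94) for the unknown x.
x ≡ 53 (mod 94)

gcd(39, 94) = 1, which divides 93, so solutions exist.
Find 39^(-1) mod 94 by the extended Euclidean algorithm:
94 = 2 × 39 + 16  ⟹  16 = (1)·94 + (-2)·39
39 = 2 × 16 + 7  ⟹  7 = (-2)·94 + (5)·39
16 = 2 × 7 + 2  ⟹  2 = (5)·94 + (-12)·39
7 = 3 × 2 + 1  ⟹  1 = (-17)·94 + (41)·39
So (41)·39 ≡ 1 (mod 94), i.e. 39^(-1) ≡ 41 (mod 94).
x ≡ 41 × 93 = 3813 ≡ 53 (mod 94).
Check: 39 × 53 = 2067 ≡ 93 (mod 94).
Unique solution: x ≡ 53 (mod 94)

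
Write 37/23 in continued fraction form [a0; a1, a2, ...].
[1; 1, 1, 1, 1, 4]

Euclidean algorithm steps:
37 = 1 × 23 + 14
23 = 1 × 14 + 9
14 = 1 × 9 + 5
9 = 1 × 5 + 4
5 = 1 × 4 + 1
4 = 4 × 1 + 0
Continued fraction: [1; 1, 1, 1, 1, 4]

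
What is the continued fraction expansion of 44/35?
[1; 3, 1, 8]

Euclidean algorithm steps:
44 = 1 × 35 + 9
35 = 3 × 9 + 8
9 = 1 × 8 + 1
8 = 8 × 1 + 0
Continued fraction: [1; 3, 1, 8]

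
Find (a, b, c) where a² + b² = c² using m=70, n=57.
(1651, 7980, 8149)

Euclid's formula: a = m² - n², b = 2mn, c = m² + n²
m = 70, n = 57
a = 70² - 57² = 4900 - 3249 = 1651
b = 2 × 70 × 57 = 7980
c = 70² + 57² = 4900 + 3249 = 8149
Verification: 1651² + 7980² = 2725801 + 63680400 = 66406201 = 8149² ✓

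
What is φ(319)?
280

319 = 11 × 29
φ(n) = n × ∏(1 - 1/p) for each prime p dividing n
φ(319) = 319 × (1 - 1/11) × (1 - 1/29) = 280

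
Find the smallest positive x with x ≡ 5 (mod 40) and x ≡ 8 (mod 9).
125

Using Chinese Remainder Theorem:
M = 40 × 9 = 360
M1 = 9, M2 = 40
y1 = 9^(-1) mod 40 = 9
y2 = 40^(-1) mod 9 = 7
x = (5×9×9 + 8×40×7) mod 360 = 125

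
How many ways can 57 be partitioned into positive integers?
614154

p(n) counts ways to write n as a sum of positive integers (order ignored).
Euler's pentagonal recurrence: p(k) = p(k-1) + p(k-2) - p(k-5) - p(k-7) + p(k-12) + p(k-15) - ... (offsets j(3j∓1)/2, signs ++--, p(0)=1, p(<0)=0).
DP table for k = 0..56: p(0)=1, p(1)=1, p(2)=2, p(3)=3, p(4)=5, p(5)=7, p(6)=11, p(7)=15, p(8)=22, p(9)=30, p(10)=42, p(11)=56, p(12)=77, p(13)=101, p(14)=135, p(15)=176, p(16)=231, p(17)=297, p(18)=385, p(19)=490, p(20)=627, p(21)=792, p(22)=1002, p(23)=1255, p(24)=1575, p(25)=1958, p(26)=2436, p(27)=3010, p(28)=3718, p(29)=4565, p(30)=5604, p(31)=6842, p(32)=8349, p(33)=10143, p(34)=12310, p(35)=14883, p(36)=17977, p(37)=21637, p(38)=26015, p(39)=31185, p(40)=37338, p(41)=44583, p(42)=53174, p(43)=63261, p(44)=75175, p(45)=89134, p(46)=105558, p(47)=124754, p(48)=147273, p(49)=173525, p(50)=204226, p(51)=239943, p(52)=281589, p(53)=329931, p(54)=386155, p(55)=451276, p(56)=526823.
Final step: p(57) = p(56) + p(55) - p(52) - p(50) + p(45) + p(42) - p(35) - p(31) + p(22) + p(17) - p(6) - p(0)
= 526823 + 451276 - 281589 - 204226 + 89134 + 53174 - 14883 - 6842 + 1002 + 297 - 11 - 1
= 614154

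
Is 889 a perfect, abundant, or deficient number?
deficient

Proper divisors of 889: sum = 1 + 7 + 127 = 135
Since 135 < 889, 889 is deficient.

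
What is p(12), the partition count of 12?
77

p(n) counts ways to write n as a sum of positive integers (order ignored).
Euler's pentagonal recurrence: p(k) = p(k-1) + p(k-2) - p(k-5) - p(k-7) + p(k-12) + p(k-15) - ... (offsets j(3j∓1)/2, signs ++--, p(0)=1, p(<0)=0).
DP table for k = 0..11: p(0)=1, p(1)=1, p(2)=2, p(3)=3, p(4)=5, p(5)=7, p(6)=11, p(7)=15, p(8)=22, p(9)=30, p(10)=42, p(11)=56.
Final step: p(12) = p(11) + p(10) - p(7) - p(5) + p(0)
= 56 + 42 - 15 - 7 + 1
= 77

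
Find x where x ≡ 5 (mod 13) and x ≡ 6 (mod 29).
122

Using Chinese Remainder Theorem:
M = 13 × 29 = 377
M1 = 29, M2 = 13
y1 = 29^(-1) mod 13 = 9
y2 = 13^(-1) mod 29 = 9
x = (5×29×9 + 6×13×9) mod 377 = 122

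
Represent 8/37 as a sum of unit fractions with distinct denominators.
1/5 + 1/62 + 1/11470

Greedy algorithm:
8/37: ceiling(37/8) = 5, use 1/5
3/185: ceiling(185/3) = 62, use 1/62
1/11470: ceiling(11470/1) = 11470, use 1/11470
Result: 8/37 = 1/5 + 1/62 + 1/11470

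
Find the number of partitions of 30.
5604

p(n) counts ways to write n as a sum of positive integers (order ignored).
Euler's pentagonal recurrence: p(k) = p(k-1) + p(k-2) - p(k-5) - p(k-7) + p(k-12) + p(k-15) - ... (offsets j(3j∓1)/2, signs ++--, p(0)=1, p(<0)=0).
DP table for k = 0..29: p(0)=1, p(1)=1, p(2)=2, p(3)=3, p(4)=5, p(5)=7, p(6)=11, p(7)=15, p(8)=22, p(9)=30, p(10)=42, p(11)=56, p(12)=77, p(13)=101, p(14)=135, p(15)=176, p(16)=231, p(17)=297, p(18)=385, p(19)=490, p(20)=627, p(21)=792, p(22)=1002, p(23)=1255, p(24)=1575, p(25)=1958, p(26)=2436, p(27)=3010, p(28)=3718, p(29)=4565.
Final step: p(30) = p(29) + p(28) - p(25) - p(23) + p(18) + p(15) - p(8) - p(4)
= 4565 + 3718 - 1958 - 1255 + 385 + 176 - 22 - 5
= 5604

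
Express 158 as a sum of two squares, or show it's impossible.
Not possible

Factorization: 158 = 2 × 79
By Fermat: n is sum of two squares iff every prime p ≡ 3 (mod 4) appears to even power.
Prime(s) ≡ 3 (mod 4) with odd exponent: [(79, 1)]
Therefore 158 cannot be expressed as a² + b².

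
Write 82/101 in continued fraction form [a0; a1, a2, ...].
[0; 1, 4, 3, 6]

Euclidean algorithm steps:
82 = 0 × 101 + 82
101 = 1 × 82 + 19
82 = 4 × 19 + 6
19 = 3 × 6 + 1
6 = 6 × 1 + 0
Continued fraction: [0; 1, 4, 3, 6]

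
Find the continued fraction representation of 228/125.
[1; 1, 4, 1, 2, 7]

Euclidean algorithm steps:
228 = 1 × 125 + 103
125 = 1 × 103 + 22
103 = 4 × 22 + 15
22 = 1 × 15 + 7
15 = 2 × 7 + 1
7 = 7 × 1 + 0
Continued fraction: [1; 1, 4, 1, 2, 7]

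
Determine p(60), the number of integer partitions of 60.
966467

p(n) counts ways to write n as a sum of positive integers (order ignored).
Euler's pentagonal recurrence: p(k) = p(k-1) + p(k-2) - p(k-5) - p(k-7) + p(k-12) + p(k-15) - ... (offsets j(3j∓1)/2, signs ++--, p(0)=1, p(<0)=0).
DP table for k = 0..59: p(0)=1, p(1)=1, p(2)=2, p(3)=3, p(4)=5, p(5)=7, p(6)=11, p(7)=15, p(8)=22, p(9)=30, p(10)=42, p(11)=56, p(12)=77, p(13)=101, p(14)=135, p(15)=176, p(16)=231, p(17)=297, p(18)=385, p(19)=490, p(20)=627, p(21)=792, p(22)=1002, p(23)=1255, p(24)=1575, p(25)=1958, p(26)=2436, p(27)=3010, p(28)=3718, p(29)=4565, p(30)=5604, p(31)=6842, p(32)=8349, p(33)=10143, p(34)=12310, p(35)=14883, p(36)=17977, p(37)=21637, p(38)=26015, p(39)=31185, p(40)=37338, p(41)=44583, p(42)=53174, p(43)=63261, p(44)=75175, p(45)=89134, p(46)=105558, p(47)=124754, p(48)=147273, p(49)=173525, p(50)=204226, p(51)=239943, p(52)=281589, p(53)=329931, p(54)=386155, p(55)=451276, p(56)=526823, p(57)=614154, p(58)=715220, p(59)=831820.
Final step: p(60) = p(59) + p(58) - p(55) - p(53) + p(48) + p(45) - p(38) - p(34) + p(25) + p(20) - p(9) - p(3)
= 831820 + 715220 - 451276 - 329931 + 147273 + 89134 - 26015 - 12310 + 1958 + 627 - 30 - 3
= 966467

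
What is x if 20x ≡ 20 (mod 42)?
x ≡ 1 (mod 21)

gcd(20, 42) = 2, which divides 20, so solutions exist.
Divide through by 2: 10x ≡ 10 (mod 21).
Find 10^(-1) mod 21 by the extended Euclidean algorithm:
21 = 2 × 10 + 1  ⟹  1 = (1)·21 + (-2)·10
So (-2)·10 ≡ 1 (mod 21), i.e. 10^(-1) ≡ -2 ≡ 19 (mod 21).
x ≡ 19 × 10 = 190 ≡ 1 (mod 21).
Check: 20 × 1 = 20 ≡ 20 (mod 42).
x ≡ 1 (mod 21), giving 2 solutions mod 42.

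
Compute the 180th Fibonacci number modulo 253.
132

Matrix identity: Q^n = [[F_(n+1), F_n], [F_n, F_(n-1)]] with Q = [[1,1],[1,0]].
n = 180 = 10110100₂. Square-and-multiply, entries mod 253:
Q^1 = [[1,1],[1,0]]
Q^2 = (Q^1)² = [[2,1],[1,1]]
Q^5 = (Q^2)²·Q = [[8,5],[5,3]]
Q^11 = (Q^5)²·Q = [[144,89],[89,55]]
Q^22 = (Q^11)² = [[68,1],[1,67]]
Q^45 = (Q^22)²·Q = [[206,71],[71,135]]
Q^90 = (Q^45)² = [[166,176],[176,243]]
Q^180 = (Q^90)² = [[89,132],[132,210]]
F_180 mod 253 = Q^180[0][1] = 132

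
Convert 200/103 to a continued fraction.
[1; 1, 16, 6]

Euclidean algorithm steps:
200 = 1 × 103 + 97
103 = 1 × 97 + 6
97 = 16 × 6 + 1
6 = 6 × 1 + 0
Continued fraction: [1; 1, 16, 6]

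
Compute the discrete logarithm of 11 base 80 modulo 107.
42

Baby-step giant-step with step n = ⌈√107⌉ = 11.
Baby steps 80^j mod 107 (j:value) for j=0..10: 0:1, 1:80, 2:87, 3:5, 4:79, 5:7, 6:25, 7:74, 8:35, 9:18, 10:49.
Giant-step multiplier: 80^(-11) ≡ 80^(106-11) = 80^95 ≡ 96 (mod 107).
Giant steps γ_i = 11·96^i mod 107: γ_0=11, γ_1=93, γ_2=47, γ_3=18 (in table at j=9).
x = i·n + j = 3·11 + 9 = 42.
Check: 80^42 ≡ 11 (mod 107).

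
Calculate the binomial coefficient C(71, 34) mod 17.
6

Using Lucas' theorem:
Write n=71 and k=34 in base 17:
n in base 17: [4, 3]
k in base 17: [2, 0]
C(71,34) mod 17 = ∏ C(n_i, k_i) mod 17
Digit binomials (mod 17): C(4,2) = 6; C(3,0) = 1
Product: 6 × 1 = 6 ≡ 6 (mod 17)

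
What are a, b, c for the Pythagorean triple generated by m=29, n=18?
(517, 1044, 1165)

Euclid's formula: a = m² - n², b = 2mn, c = m² + n²
m = 29, n = 18
a = 29² - 18² = 841 - 324 = 517
b = 2 × 29 × 18 = 1044
c = 29² + 18² = 841 + 324 = 1165
Verification: 517² + 1044² = 267289 + 1089936 = 1357225 = 1165² ✓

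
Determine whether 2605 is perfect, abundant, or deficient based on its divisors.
deficient

Proper divisors of 2605: sum = 1 + 5 + 521 = 527
Since 527 < 2605, 2605 is deficient.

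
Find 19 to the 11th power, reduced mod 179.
142

Repeated squaring. Binary of 11 = 1011.
19^1 ≡ 19 (mod 179); 19^2 ≡ 3 (mod 179); 19^4 ≡ 9 (mod 179); 19^8 ≡ 81 (mod 179)
19^11 = 19^1 × 19^2 × 19^8 ≡ 142 (mod 179)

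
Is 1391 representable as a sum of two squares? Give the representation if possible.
Not possible

Factorization: 1391 = 13 × 107
By Fermat: n is sum of two squares iff every prime p ≡ 3 (mod 4) appears to even power.
Prime(s) ≡ 3 (mod 4) with odd exponent: [(107, 1)]
Therefore 1391 cannot be expressed as a² + b².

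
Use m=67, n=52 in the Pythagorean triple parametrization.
(1785, 6968, 7193)

Euclid's formula: a = m² - n², b = 2mn, c = m² + n²
m = 67, n = 52
a = 67² - 52² = 4489 - 2704 = 1785
b = 2 × 67 × 52 = 6968
c = 67² + 52² = 4489 + 2704 = 7193
Verification: 1785² + 6968² = 3186225 + 48553024 = 51739249 = 7193² ✓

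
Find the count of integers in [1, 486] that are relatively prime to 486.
162

486 = 2 × 3^5
φ(n) = n × ∏(1 - 1/p) for each prime p dividing n
φ(486) = 486 × (1 - 1/2) × (1 - 1/3) = 162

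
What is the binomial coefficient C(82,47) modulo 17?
16

Using Lucas' theorem:
Write n=82 and k=47 in base 17:
n in base 17: [4, 14]
k in base 17: [2, 13]
C(82,47) mod 17 = ∏ C(n_i, k_i) mod 17
Digit binomials (mod 17): C(4,2) = 6; C(14,13) = 14
Product: 6 × 14 = 84 ≡ 16 (mod 17)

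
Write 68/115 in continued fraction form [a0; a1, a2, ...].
[0; 1, 1, 2, 4, 5]

Euclidean algorithm steps:
68 = 0 × 115 + 68
115 = 1 × 68 + 47
68 = 1 × 47 + 21
47 = 2 × 21 + 5
21 = 4 × 5 + 1
5 = 5 × 1 + 0
Continued fraction: [0; 1, 1, 2, 4, 5]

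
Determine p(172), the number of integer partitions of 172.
330495499613

p(n) counts ways to write n as a sum of positive integers (order ignored).
Euler's pentagonal recurrence: p(k) = p(k-1) + p(k-2) - p(k-5) - p(k-7) + p(k-12) + p(k-15) - ... (offsets j(3j∓1)/2, signs ++--, p(0)=1, p(<0)=0).
DP table for k = 0..171: p(0)=1, p(1)=1, p(2)=2, p(3)=3, p(4)=5, p(5)=7, p(6)=11, p(7)=15, p(8)=22, p(9)=30, p(10)=42, p(11)=56, p(12)=77, p(13)=101, p(14)=135, p(15)=176, p(16)=231, p(17)=297, p(18)=385, p(19)=490, p(20)=627, p(21)=792, p(22)=1002, p(23)=1255, p(24)=1575, p(25)=1958, p(26)=2436, p(27)=3010, p(28)=3718, p(29)=4565, p(30)=5604, p(31)=6842, p(32)=8349, p(33)=10143, p(34)=12310, p(35)=14883, p(36)=17977, p(37)=21637, p(38)=26015, p(39)=31185, p(40)=37338, p(41)=44583, p(42)=53174, p(43)=63261, p(44)=75175, p(45)=89134, p(46)=105558, p(47)=124754, p(48)=147273, p(49)=173525, p(50)=204226, p(51)=239943, p(52)=281589, p(53)=329931, p(54)=386155, p(55)=451276, p(56)=526823, p(57)=614154, p(58)=715220, p(59)=831820, p(60)=966467, p(61)=1121505, p(62)=1300156, p(63)=1505499, p(64)=1741630, p(65)=2012558, p(66)=2323520, p(67)=2679689, p(68)=3087735, p(69)=3554345, p(70)=4087968, p(71)=4697205, p(72)=5392783, p(73)=6185689, p(74)=7089500, p(75)=8118264, p(76)=9289091, p(77)=10619863, p(78)=12132164, p(79)=13848650, p(80)=15796476, p(81)=18004327, p(82)=20506255, p(83)=23338469, p(84)=26543660, p(85)=30167357, p(86)=34262962, p(87)=38887673, p(88)=44108109, p(89)=49995925, p(90)=56634173, p(91)=64112359, p(92)=72533807, p(93)=82010177, p(94)=92669720, p(95)=104651419, p(96)=118114304, p(97)=133230930, p(98)=150198136, p(99)=169229875, p(100)=190569292, p(101)=214481126, p(102)=241265379, p(103)=271248950, p(104)=304801365, p(105)=342325709, p(106)=384276336, p(107)=431149389, p(108)=483502844, p(109)=541946240, p(110)=607163746, p(111)=679903203, p(112)=761002156, p(113)=851376628, p(114)=952050665, p(115)=1064144451, p(116)=1188908248, p(117)=1327710076, p(118)=1482074143, p(119)=1653668665, p(120)=1844349560, p(121)=2056148051, p(122)=2291320912, p(123)=2552338241, p(124)=2841940500, p(125)=3163127352, p(126)=3519222692, p(127)=3913864295, p(128)=4351078600, p(129)=4835271870, p(130)=5371315400, p(131)=5964539504, p(132)=6620830889, p(133)=7346629512, p(134)=8149040695, p(135)=9035836076, p(136)=10015581680, p(137)=11097645016, p(138)=12292341831, p(139)=13610949895, p(140)=15065878135, p(141)=16670689208, p(142)=18440293320, p(143)=20390982757, p(144)=22540654445, p(145)=24908858009, p(146)=27517052599, p(147)=30388671978, p(148)=33549419497, p(149)=37027355200, p(150)=40853235313, p(151)=45060624582, p(152)=49686288421, p(153)=54770336324, p(154)=60356673280, p(155)=66493182097, p(156)=73232243759, p(157)=80630964769, p(158)=88751778802, p(159)=97662728555, p(160)=107438159466, p(161)=118159068427, p(162)=129913904637, p(163)=142798995930, p(164)=156919475295, p(165)=172389800255, p(166)=189334822579, p(167)=207890420102, p(168)=228204732751, p(169)=250438925115, p(170)=274768617130, p(171)=301384802048.
Final step: p(172) = p(171) + p(170) - p(167) - p(165) + p(160) + p(157) - p(150) - p(146) + p(137) + p(132) - p(121) - p(115) + p(102) + p(95) - p(80) - p(72) + p(55) + p(46) - p(27) - p(17)
= 301384802048 + 274768617130 - 207890420102 - 172389800255 + 107438159466 + 80630964769 - 40853235313 - 27517052599 + 11097645016 + 6620830889 - 2056148051 - 1064144451 + 241265379 + 104651419 - 15796476 - 5392783 + 451276 + 105558 - 3010 - 297
= 330495499613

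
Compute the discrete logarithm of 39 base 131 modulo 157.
24

Baby-step giant-step with step n = ⌈√157⌉ = 13.
Baby steps 131^j mod 157 (j:value) for j=0..12: 0:1, 1:131, 2:48, 3:8, 4:106, 5:70, 6:64, 7:63, 8:89, 9:41, 10:33, 11:84, 12:14.
Giant-step multiplier: 131^(-13) ≡ 131^(156-13) = 131^143 ≡ 135 (mod 157).
Giant steps γ_i = 39·135^i mod 157: γ_0=39, γ_1=84 (in table at j=11).
x = i·n + j = 1·13 + 11 = 24.
Check: 131^24 ≡ 39 (mod 157).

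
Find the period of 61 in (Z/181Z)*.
36

181 is prime, so ord(61) divides φ(181) = 180.
Divisors of 180: 1, 2, 3, 4, 5, 6, 9, 10, 12, 15, 18, 20, 30, 36, 45, 60, 90, 180.
Repeated squaring: 61^1 ≡ 61, 61^2 ≡ 101, 61^4 ≡ 65, 61^8 ≡ 62, 61^16 ≡ 43, 61^32 ≡ 39, 61^64 ≡ 73, 61^128 ≡ 80 (mod 181).
Test 61^d mod 181 for each divisor d in increasing order:
61^1 ≡ 61
61^2 ≡ 101
61^3 = 61^2·61^1 ≡ 7
61^4 ≡ 65
61^5 = 61^4·61^1 ≡ 164
61^6 = 61^4·61^2 ≡ 49
61^9 = 61^8·61^1 ≡ 162
61^10 = 61^8·61^2 ≡ 108
61^12 = 61^8·61^4 ≡ 48
61^15 = 61^8·61^4·61^2·61^1 ≡ 155
61^18 = 61^16·61^2 ≡ 180
61^20 = 61^16·61^4 ≡ 80
61^30 = 61^16·61^8·61^4·61^2 ≡ 133
61^36 = 61^32·61^4 ≡ 1  ← first divisor giving 1
The order is 36.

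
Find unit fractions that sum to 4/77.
1/20 + 1/514 + 1/395780

Greedy algorithm:
4/77: ceiling(77/4) = 20, use 1/20
3/1540: ceiling(1540/3) = 514, use 1/514
1/395780: ceiling(395780/1) = 395780, use 1/395780
Result: 4/77 = 1/20 + 1/514 + 1/395780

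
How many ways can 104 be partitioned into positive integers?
304801365

p(n) counts ways to write n as a sum of positive integers (order ignored).
Euler's pentagonal recurrence: p(k) = p(k-1) + p(k-2) - p(k-5) - p(k-7) + p(k-12) + p(k-15) - ... (offsets j(3j∓1)/2, signs ++--, p(0)=1, p(<0)=0).
DP table for k = 0..103: p(0)=1, p(1)=1, p(2)=2, p(3)=3, p(4)=5, p(5)=7, p(6)=11, p(7)=15, p(8)=22, p(9)=30, p(10)=42, p(11)=56, p(12)=77, p(13)=101, p(14)=135, p(15)=176, p(16)=231, p(17)=297, p(18)=385, p(19)=490, p(20)=627, p(21)=792, p(22)=1002, p(23)=1255, p(24)=1575, p(25)=1958, p(26)=2436, p(27)=3010, p(28)=3718, p(29)=4565, p(30)=5604, p(31)=6842, p(32)=8349, p(33)=10143, p(34)=12310, p(35)=14883, p(36)=17977, p(37)=21637, p(38)=26015, p(39)=31185, p(40)=37338, p(41)=44583, p(42)=53174, p(43)=63261, p(44)=75175, p(45)=89134, p(46)=105558, p(47)=124754, p(48)=147273, p(49)=173525, p(50)=204226, p(51)=239943, p(52)=281589, p(53)=329931, p(54)=386155, p(55)=451276, p(56)=526823, p(57)=614154, p(58)=715220, p(59)=831820, p(60)=966467, p(61)=1121505, p(62)=1300156, p(63)=1505499, p(64)=1741630, p(65)=2012558, p(66)=2323520, p(67)=2679689, p(68)=3087735, p(69)=3554345, p(70)=4087968, p(71)=4697205, p(72)=5392783, p(73)=6185689, p(74)=7089500, p(75)=8118264, p(76)=9289091, p(77)=10619863, p(78)=12132164, p(79)=13848650, p(80)=15796476, p(81)=18004327, p(82)=20506255, p(83)=23338469, p(84)=26543660, p(85)=30167357, p(86)=34262962, p(87)=38887673, p(88)=44108109, p(89)=49995925, p(90)=56634173, p(91)=64112359, p(92)=72533807, p(93)=82010177, p(94)=92669720, p(95)=104651419, p(96)=118114304, p(97)=133230930, p(98)=150198136, p(99)=169229875, p(100)=190569292, p(101)=214481126, p(102)=241265379, p(103)=271248950.
Final step: p(104) = p(103) + p(102) - p(99) - p(97) + p(92) + p(89) - p(82) - p(78) + p(69) + p(64) - p(53) - p(47) + p(34) + p(27) - p(12) - p(4)
= 271248950 + 241265379 - 169229875 - 133230930 + 72533807 + 49995925 - 20506255 - 12132164 + 3554345 + 1741630 - 329931 - 124754 + 12310 + 3010 - 77 - 5
= 304801365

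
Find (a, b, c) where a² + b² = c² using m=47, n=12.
(2065, 1128, 2353)

Euclid's formula: a = m² - n², b = 2mn, c = m² + n²
m = 47, n = 12
a = 47² - 12² = 2209 - 144 = 2065
b = 2 × 47 × 12 = 1128
c = 47² + 12² = 2209 + 144 = 2353
Verification: 2065² + 1128² = 4264225 + 1272384 = 5536609 = 2353² ✓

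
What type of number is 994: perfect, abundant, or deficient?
deficient

Proper divisors of 994: sum = 1 + 2 + 7 + 14 + 71 + 142 + 497 = 734
Since 734 < 994, 994 is deficient.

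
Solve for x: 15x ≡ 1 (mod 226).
211

gcd(15, 226) = 1, so the inverse exists.
Extended Euclidean algorithm on (226, 15):
226 = 15 × 15 + 1  ⟹  1 = (1)·226 + (-15)·15
So (-15)·15 ≡ 1 (mod 226), i.e. 15^(-1) ≡ -15 ≡ 211 (mod 226).
Check: 15 × 211 = 3165 ≡ 1 (mod 226)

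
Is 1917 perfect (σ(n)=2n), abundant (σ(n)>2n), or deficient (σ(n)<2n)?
deficient

Proper divisors of 1917: sum = 1 + 3 + 9 + 27 + 71 + 213 + 639 = 963
Since 963 < 1917, 1917 is deficient.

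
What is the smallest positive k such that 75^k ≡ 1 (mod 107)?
53

107 is prime, so ord(75) divides φ(107) = 106.
Divisors of 106: 1, 2, 53, 106.
Repeated squaring: 75^1 ≡ 75, 75^2 ≡ 61, 75^4 ≡ 83, 75^8 ≡ 41, 75^16 ≡ 76, 75^32 ≡ 105, 75^64 ≡ 4 (mod 107).
Test 75^d mod 107 for each divisor d in increasing order:
75^1 ≡ 75
75^2 ≡ 61
75^53 = 75^32·75^16·75^4·75^1 ≡ 1  ← first divisor giving 1
The order is 53.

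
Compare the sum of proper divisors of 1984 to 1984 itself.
abundant

Proper divisors of 1984: sum = 1 + 2 + 4 + 8 + 16 + 31 + 32 + 62 + 64 + 124 + 248 + 496 + 992 = 2080
Since 2080 > 1984, 1984 is abundant.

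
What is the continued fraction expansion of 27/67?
[0; 2, 2, 13]

Euclidean algorithm steps:
27 = 0 × 67 + 27
67 = 2 × 27 + 13
27 = 2 × 13 + 1
13 = 13 × 1 + 0
Continued fraction: [0; 2, 2, 13]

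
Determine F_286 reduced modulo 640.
63

Matrix identity: Q^n = [[F_(n+1), F_n], [F_n, F_(n-1)]] with Q = [[1,1],[1,0]].
n = 286 = 100011110₂. Square-and-multiply, entries mod 640:
Q^1 = [[1,1],[1,0]]
Q^2 = (Q^1)² = [[2,1],[1,1]]
Q^4 = (Q^2)² = [[5,3],[3,2]]
Q^8 = (Q^4)² = [[34,21],[21,13]]
Q^17 = (Q^8)²·Q = [[24,317],[317,347]]
Q^35 = (Q^17)²·Q = [[432,585],[585,487]]
Q^71 = (Q^35)²·Q = [[224,209],[209,15]]
Q^143 = (Q^71)²·Q = [[448,417],[417,31]]
Q^286 = (Q^143)² = [[193,63],[63,130]]
F_286 mod 640 = Q^286[0][1] = 63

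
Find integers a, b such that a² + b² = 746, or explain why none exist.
11² + 25² (a=11, b=25)

Factorization: 746 = 2 × 373
By Fermat: n is sum of two squares iff every prime p ≡ 3 (mod 4) appears to even power.
All primes ≡ 3 (mod 4) appear to even power.
Search a = 0, 1, 2, … for 746 - a² a perfect square: first hit at a = 11: 746 - 121 = 625 = 25².
746 = 11² + 25² = 121 + 625 ✓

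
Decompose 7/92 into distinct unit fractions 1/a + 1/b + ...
1/14 + 1/215 + 1/138460

Greedy algorithm:
7/92: ceiling(92/7) = 14, use 1/14
3/644: ceiling(644/3) = 215, use 1/215
1/138460: ceiling(138460/1) = 138460, use 1/138460
Result: 7/92 = 1/14 + 1/215 + 1/138460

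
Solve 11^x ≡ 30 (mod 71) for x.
20

Baby-step giant-step with step n = ⌈√71⌉ = 9.
Baby steps 11^j mod 71 (j:value) for j=0..8: 0:1, 1:11, 2:50, 3:53, 4:15, 5:23, 6:40, 7:14, 8:12.
Giant-step multiplier: 11^(-9) ≡ 11^(70-9) = 11^61 ≡ 7 (mod 71).
Giant steps γ_i = 30·7^i mod 71: γ_0=30, γ_1=68, γ_2=50 (in table at j=2).
x = i·n + j = 2·9 + 2 = 20.
Check: 11^20 ≡ 30 (mod 71).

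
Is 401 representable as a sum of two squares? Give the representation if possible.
1² + 20² (a=1, b=20)

Factorization: 401 = 401
By Fermat: n is sum of two squares iff every prime p ≡ 3 (mod 4) appears to even power.
All primes ≡ 3 (mod 4) appear to even power.
Search a = 0, 1, 2, … for 401 - a² a perfect square: first hit at a = 1: 401 - 1 = 400 = 20².
401 = 1² + 20² = 1 + 400 ✓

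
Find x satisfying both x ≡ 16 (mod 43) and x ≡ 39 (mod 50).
489

Using Chinese Remainder Theorem:
M = 43 × 50 = 2150
M1 = 50, M2 = 43
y1 = 50^(-1) mod 43 = 37
y2 = 43^(-1) mod 50 = 7
x = (16×50×37 + 39×43×7) mod 2150 = 489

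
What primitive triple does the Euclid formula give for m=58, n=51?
(763, 5916, 5965)

Euclid's formula: a = m² - n², b = 2mn, c = m² + n²
m = 58, n = 51
a = 58² - 51² = 3364 - 2601 = 763
b = 2 × 58 × 51 = 5916
c = 58² + 51² = 3364 + 2601 = 5965
Verification: 763² + 5916² = 582169 + 34999056 = 35581225 = 5965² ✓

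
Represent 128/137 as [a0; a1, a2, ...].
[0; 1, 14, 4, 2]

Euclidean algorithm steps:
128 = 0 × 137 + 128
137 = 1 × 128 + 9
128 = 14 × 9 + 2
9 = 4 × 2 + 1
2 = 2 × 1 + 0
Continued fraction: [0; 1, 14, 4, 2]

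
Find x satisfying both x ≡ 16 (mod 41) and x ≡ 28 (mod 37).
139

Using Chinese Remainder Theorem:
M = 41 × 37 = 1517
M1 = 37, M2 = 41
y1 = 37^(-1) mod 41 = 10
y2 = 41^(-1) mod 37 = 28
x = (16×37×10 + 28×41×28) mod 1517 = 139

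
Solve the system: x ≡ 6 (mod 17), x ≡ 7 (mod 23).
329

Using Chinese Remainder Theorem:
M = 17 × 23 = 391
M1 = 23, M2 = 17
y1 = 23^(-1) mod 17 = 3
y2 = 17^(-1) mod 23 = 19
x = (6×23×3 + 7×17×19) mod 391 = 329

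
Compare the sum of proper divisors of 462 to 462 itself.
abundant

Proper divisors of 462: sum = 1 + 2 + 3 + 6 + 7 + 11 + 14 + 21 + 22 + 33 + 42 + 66 + 77 + 154 + 231 = 690
Since 690 > 462, 462 is abundant.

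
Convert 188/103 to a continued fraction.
[1; 1, 4, 1, 2, 1, 1, 2]

Euclidean algorithm steps:
188 = 1 × 103 + 85
103 = 1 × 85 + 18
85 = 4 × 18 + 13
18 = 1 × 13 + 5
13 = 2 × 5 + 3
5 = 1 × 3 + 2
3 = 1 × 2 + 1
2 = 2 × 1 + 0
Continued fraction: [1; 1, 4, 1, 2, 1, 1, 2]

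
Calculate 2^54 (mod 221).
64

Repeated squaring. Binary of 54 = 110110.
2^1 ≡ 2 (mod 221); 2^2 ≡ 4 (mod 221); 2^4 ≡ 16 (mod 221); 2^8 ≡ 35 (mod 221); 2^16 ≡ 120 (mod 221); 2^32 ≡ 35 (mod 221)
2^54 = 2^2 × 2^4 × 2^16 × 2^32 ≡ 64 (mod 221)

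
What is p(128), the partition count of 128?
4351078600

p(n) counts ways to write n as a sum of positive integers (order ignored).
Euler's pentagonal recurrence: p(k) = p(k-1) + p(k-2) - p(k-5) - p(k-7) + p(k-12) + p(k-15) - ... (offsets j(3j∓1)/2, signs ++--, p(0)=1, p(<0)=0).
DP table for k = 0..127: p(0)=1, p(1)=1, p(2)=2, p(3)=3, p(4)=5, p(5)=7, p(6)=11, p(7)=15, p(8)=22, p(9)=30, p(10)=42, p(11)=56, p(12)=77, p(13)=101, p(14)=135, p(15)=176, p(16)=231, p(17)=297, p(18)=385, p(19)=490, p(20)=627, p(21)=792, p(22)=1002, p(23)=1255, p(24)=1575, p(25)=1958, p(26)=2436, p(27)=3010, p(28)=3718, p(29)=4565, p(30)=5604, p(31)=6842, p(32)=8349, p(33)=10143, p(34)=12310, p(35)=14883, p(36)=17977, p(37)=21637, p(38)=26015, p(39)=31185, p(40)=37338, p(41)=44583, p(42)=53174, p(43)=63261, p(44)=75175, p(45)=89134, p(46)=105558, p(47)=124754, p(48)=147273, p(49)=173525, p(50)=204226, p(51)=239943, p(52)=281589, p(53)=329931, p(54)=386155, p(55)=451276, p(56)=526823, p(57)=614154, p(58)=715220, p(59)=831820, p(60)=966467, p(61)=1121505, p(62)=1300156, p(63)=1505499, p(64)=1741630, p(65)=2012558, p(66)=2323520, p(67)=2679689, p(68)=3087735, p(69)=3554345, p(70)=4087968, p(71)=4697205, p(72)=5392783, p(73)=6185689, p(74)=7089500, p(75)=8118264, p(76)=9289091, p(77)=10619863, p(78)=12132164, p(79)=13848650, p(80)=15796476, p(81)=18004327, p(82)=20506255, p(83)=23338469, p(84)=26543660, p(85)=30167357, p(86)=34262962, p(87)=38887673, p(88)=44108109, p(89)=49995925, p(90)=56634173, p(91)=64112359, p(92)=72533807, p(93)=82010177, p(94)=92669720, p(95)=104651419, p(96)=118114304, p(97)=133230930, p(98)=150198136, p(99)=169229875, p(100)=190569292, p(101)=214481126, p(102)=241265379, p(103)=271248950, p(104)=304801365, p(105)=342325709, p(106)=384276336, p(107)=431149389, p(108)=483502844, p(109)=541946240, p(110)=607163746, p(111)=679903203, p(112)=761002156, p(113)=851376628, p(114)=952050665, p(115)=1064144451, p(116)=1188908248, p(117)=1327710076, p(118)=1482074143, p(119)=1653668665, p(120)=1844349560, p(121)=2056148051, p(122)=2291320912, p(123)=2552338241, p(124)=2841940500, p(125)=3163127352, p(126)=3519222692, p(127)=3913864295.
Final step: p(128) = p(127) + p(126) - p(123) - p(121) + p(116) + p(113) - p(106) - p(102) + p(93) + p(88) - p(77) - p(71) + p(58) + p(51) - p(36) - p(28) + p(11) + p(2)
= 3913864295 + 3519222692 - 2552338241 - 2056148051 + 1188908248 + 851376628 - 384276336 - 241265379 + 82010177 + 44108109 - 10619863 - 4697205 + 715220 + 239943 - 17977 - 3718 + 56 + 2
= 4351078600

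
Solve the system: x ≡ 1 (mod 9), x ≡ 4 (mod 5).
19

Using Chinese Remainder Theorem:
M = 9 × 5 = 45
M1 = 5, M2 = 9
y1 = 5^(-1) mod 9 = 2
y2 = 9^(-1) mod 5 = 4
x = (1×5×2 + 4×9×4) mod 45 = 19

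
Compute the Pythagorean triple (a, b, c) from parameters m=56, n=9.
(3055, 1008, 3217)

Euclid's formula: a = m² - n², b = 2mn, c = m² + n²
m = 56, n = 9
a = 56² - 9² = 3136 - 81 = 3055
b = 2 × 56 × 9 = 1008
c = 56² + 9² = 3136 + 81 = 3217
Verification: 3055² + 1008² = 9333025 + 1016064 = 10349089 = 3217² ✓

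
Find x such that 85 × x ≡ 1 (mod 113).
4

gcd(85, 113) = 1, so the inverse exists.
Extended Euclidean algorithm on (113, 85):
113 = 1 × 85 + 28  ⟹  28 = (1)·113 + (-1)·85
85 = 3 × 28 + 1  ⟹  1 = (-3)·113 + (4)·85
So (4)·85 ≡ 1 (mod 113), i.e. 85^(-1) ≡ 4 (mod 113).
Check: 85 × 4 = 340 ≡ 1 (mod 113)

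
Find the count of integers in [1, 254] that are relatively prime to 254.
126

254 = 2 × 127
φ(n) = n × ∏(1 - 1/p) for each prime p dividing n
φ(254) = 254 × (1 - 1/2) × (1 - 1/127) = 126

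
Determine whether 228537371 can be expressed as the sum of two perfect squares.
Not possible

Factorization: 228537371 = 29 × 199^3
By Fermat: n is sum of two squares iff every prime p ≡ 3 (mod 4) appears to even power.
Prime(s) ≡ 3 (mod 4) with odd exponent: [(199, 3)]
Therefore 228537371 cannot be expressed as a² + b².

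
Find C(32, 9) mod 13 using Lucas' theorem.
0

Using Lucas' theorem:
Write n=32 and k=9 in base 13:
n in base 13: [2, 6]
k in base 13: [0, 9]
C(32,9) mod 13 = ∏ C(n_i, k_i) mod 13
Digit binomials (mod 13): C(2,0) = 1; C(6,9) = 0 (k_i > n_i)
Product: 1 × 0 = 0 ≡ 0 (mod 13)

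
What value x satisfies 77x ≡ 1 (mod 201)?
47

gcd(77, 201) = 1, so the inverse exists.
Extended Euclidean algorithm on (201, 77):
201 = 2 × 77 + 47  ⟹  47 = (1)·201 + (-2)·77
77 = 1 × 47 + 30  ⟹  30 = (-1)·201 + (3)·77
47 = 1 × 30 + 17  ⟹  17 = (2)·201 + (-5)·77
30 = 1 × 17 + 13  ⟹  13 = (-3)·201 + (8)·77
17 = 1 × 13 + 4  ⟹  4 = (5)·201 + (-13)·77
13 = 3 × 4 + 1  ⟹  1 = (-18)·201 + (47)·77
So (47)·77 ≡ 1 (mod 201), i.e. 77^(-1) ≡ 47 (mod 201).
Check: 77 × 47 = 3619 ≡ 1 (mod 201)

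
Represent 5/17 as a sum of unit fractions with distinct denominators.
1/4 + 1/23 + 1/1564

Greedy algorithm:
5/17: ceiling(17/5) = 4, use 1/4
3/68: ceiling(68/3) = 23, use 1/23
1/1564: ceiling(1564/1) = 1564, use 1/1564
Result: 5/17 = 1/4 + 1/23 + 1/1564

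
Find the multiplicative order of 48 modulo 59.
29

59 is prime, so ord(48) divides φ(59) = 58.
Divisors of 58: 1, 2, 29, 58.
Repeated squaring: 48^1 ≡ 48, 48^2 ≡ 3, 48^4 ≡ 9, 48^8 ≡ 22, 48^16 ≡ 12, 48^32 ≡ 26 (mod 59).
Test 48^d mod 59 for each divisor d in increasing order:
48^1 ≡ 48
48^2 ≡ 3
48^29 = 48^16·48^8·48^4·48^1 ≡ 1  ← first divisor giving 1
The order is 29.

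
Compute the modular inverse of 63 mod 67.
50

gcd(63, 67) = 1, so the inverse exists.
Extended Euclidean algorithm on (67, 63):
67 = 1 × 63 + 4  ⟹  4 = (1)·67 + (-1)·63
63 = 15 × 4 + 3  ⟹  3 = (-15)·67 + (16)·63
4 = 1 × 3 + 1  ⟹  1 = (16)·67 + (-17)·63
So (-17)·63 ≡ 1 (mod 67), i.e. 63^(-1) ≡ -17 ≡ 50 (mod 67).
Check: 63 × 50 = 3150 ≡ 1 (mod 67)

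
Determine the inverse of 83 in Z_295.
32

gcd(83, 295) = 1, so the inverse exists.
Extended Euclidean algorithm on (295, 83):
295 = 3 × 83 + 46  ⟹  46 = (1)·295 + (-3)·83
83 = 1 × 46 + 37  ⟹  37 = (-1)·295 + (4)·83
46 = 1 × 37 + 9  ⟹  9 = (2)·295 + (-7)·83
37 = 4 × 9 + 1  ⟹  1 = (-9)·295 + (32)·83
So (32)·83 ≡ 1 (mod 295), i.e. 83^(-1) ≡ 32 (mod 295).
Check: 83 × 32 = 2656 ≡ 1 (mod 295)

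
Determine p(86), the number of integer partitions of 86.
34262962

p(n) counts ways to write n as a sum of positive integers (order ignored).
Euler's pentagonal recurrence: p(k) = p(k-1) + p(k-2) - p(k-5) - p(k-7) + p(k-12) + p(k-15) - ... (offsets j(3j∓1)/2, signs ++--, p(0)=1, p(<0)=0).
DP table for k = 0..85: p(0)=1, p(1)=1, p(2)=2, p(3)=3, p(4)=5, p(5)=7, p(6)=11, p(7)=15, p(8)=22, p(9)=30, p(10)=42, p(11)=56, p(12)=77, p(13)=101, p(14)=135, p(15)=176, p(16)=231, p(17)=297, p(18)=385, p(19)=490, p(20)=627, p(21)=792, p(22)=1002, p(23)=1255, p(24)=1575, p(25)=1958, p(26)=2436, p(27)=3010, p(28)=3718, p(29)=4565, p(30)=5604, p(31)=6842, p(32)=8349, p(33)=10143, p(34)=12310, p(35)=14883, p(36)=17977, p(37)=21637, p(38)=26015, p(39)=31185, p(40)=37338, p(41)=44583, p(42)=53174, p(43)=63261, p(44)=75175, p(45)=89134, p(46)=105558, p(47)=124754, p(48)=147273, p(49)=173525, p(50)=204226, p(51)=239943, p(52)=281589, p(53)=329931, p(54)=386155, p(55)=451276, p(56)=526823, p(57)=614154, p(58)=715220, p(59)=831820, p(60)=966467, p(61)=1121505, p(62)=1300156, p(63)=1505499, p(64)=1741630, p(65)=2012558, p(66)=2323520, p(67)=2679689, p(68)=3087735, p(69)=3554345, p(70)=4087968, p(71)=4697205, p(72)=5392783, p(73)=6185689, p(74)=7089500, p(75)=8118264, p(76)=9289091, p(77)=10619863, p(78)=12132164, p(79)=13848650, p(80)=15796476, p(81)=18004327, p(82)=20506255, p(83)=23338469, p(84)=26543660, p(85)=30167357.
Final step: p(86) = p(85) + p(84) - p(81) - p(79) + p(74) + p(71) - p(64) - p(60) + p(51) + p(46) - p(35) - p(29) + p(16) + p(9)
= 30167357 + 26543660 - 18004327 - 13848650 + 7089500 + 4697205 - 1741630 - 966467 + 239943 + 105558 - 14883 - 4565 + 231 + 30
= 34262962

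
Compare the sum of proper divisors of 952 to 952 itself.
abundant

Proper divisors of 952: sum = 1 + 2 + 4 + 7 + 8 + 14 + 17 + 28 + 34 + 56 + 68 + 119 + 136 + 238 + 476 = 1208
Since 1208 > 952, 952 is abundant.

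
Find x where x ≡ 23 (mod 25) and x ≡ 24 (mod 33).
123

Using Chinese Remainder Theorem:
M = 25 × 33 = 825
M1 = 33, M2 = 25
y1 = 33^(-1) mod 25 = 22
y2 = 25^(-1) mod 33 = 4
x = (23×33×22 + 24×25×4) mod 825 = 123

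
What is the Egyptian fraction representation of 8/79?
1/10 + 1/790

Greedy algorithm:
8/79: ceiling(79/8) = 10, use 1/10
1/790: ceiling(790/1) = 790, use 1/790
Result: 8/79 = 1/10 + 1/790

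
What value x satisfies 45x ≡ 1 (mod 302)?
47

gcd(45, 302) = 1, so the inverse exists.
Extended Euclidean algorithm on (302, 45):
302 = 6 × 45 + 32  ⟹  32 = (1)·302 + (-6)·45
45 = 1 × 32 + 13  ⟹  13 = (-1)·302 + (7)·45
32 = 2 × 13 + 6  ⟹  6 = (3)·302 + (-20)·45
13 = 2 × 6 + 1  ⟹  1 = (-7)·302 + (47)·45
So (47)·45 ≡ 1 (mod 302), i.e. 45^(-1) ≡ 47 (mod 302).
Check: 45 × 47 = 2115 ≡ 1 (mod 302)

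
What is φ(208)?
96

208 = 2^4 × 13
φ(n) = n × ∏(1 - 1/p) for each prime p dividing n
φ(208) = 208 × (1 - 1/2) × (1 - 1/13) = 96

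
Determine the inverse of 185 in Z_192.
137

gcd(185, 192) = 1, so the inverse exists.
Extended Euclidean algorithm on (192, 185):
192 = 1 × 185 + 7  ⟹  7 = (1)·192 + (-1)·185
185 = 26 × 7 + 3  ⟹  3 = (-26)·192 + (27)·185
7 = 2 × 3 + 1  ⟹  1 = (53)·192 + (-55)·185
So (-55)·185 ≡ 1 (mod 192), i.e. 185^(-1) ≡ -55 ≡ 137 (mod 192).
Check: 185 × 137 = 25345 ≡ 1 (mod 192)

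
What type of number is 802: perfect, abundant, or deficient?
deficient

Proper divisors of 802: sum = 1 + 2 + 401 = 404
Since 404 < 802, 802 is deficient.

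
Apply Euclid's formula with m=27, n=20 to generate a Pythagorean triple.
(329, 1080, 1129)

Euclid's formula: a = m² - n², b = 2mn, c = m² + n²
m = 27, n = 20
a = 27² - 20² = 729 - 400 = 329
b = 2 × 27 × 20 = 1080
c = 27² + 20² = 729 + 400 = 1129
Verification: 329² + 1080² = 108241 + 1166400 = 1274641 = 1129² ✓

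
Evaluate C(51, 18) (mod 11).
4

Using Lucas' theorem:
Write n=51 and k=18 in base 11:
n in base 11: [4, 7]
k in base 11: [1, 7]
C(51,18) mod 11 = ∏ C(n_i, k_i) mod 11
Digit binomials (mod 11): C(4,1) = 4; C(7,7) = 1
Product: 4 × 1 = 4 ≡ 4 (mod 11)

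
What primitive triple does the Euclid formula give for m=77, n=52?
(3225, 8008, 8633)

Euclid's formula: a = m² - n², b = 2mn, c = m² + n²
m = 77, n = 52
a = 77² - 52² = 5929 - 2704 = 3225
b = 2 × 77 × 52 = 8008
c = 77² + 52² = 5929 + 2704 = 8633
Verification: 3225² + 8008² = 10400625 + 64128064 = 74528689 = 8633² ✓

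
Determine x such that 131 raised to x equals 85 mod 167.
64

Baby-step giant-step with step n = ⌈√167⌉ = 13.
Baby steps 131^j mod 167 (j:value) for j=0..12: 0:1, 1:131, 2:127, 3:104, 4:97, 5:15, 6:128, 7:68, 8:57, 9:119, 10:58, 11:83, 12:18.
Giant-step multiplier: 131^(-13) ≡ 131^(166-13) = 131^153 ≡ 142 (mod 167).
Giant steps γ_i = 85·142^i mod 167: γ_0=85, γ_1=46, γ_2=19, γ_3=26, γ_4=18 (in table at j=12).
x = i·n + j = 4·13 + 12 = 64.
Check: 131^64 ≡ 85 (mod 167).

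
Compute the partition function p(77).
10619863

p(n) counts ways to write n as a sum of positive integers (order ignored).
Euler's pentagonal recurrence: p(k) = p(k-1) + p(k-2) - p(k-5) - p(k-7) + p(k-12) + p(k-15) - ... (offsets j(3j∓1)/2, signs ++--, p(0)=1, p(<0)=0).
DP table for k = 0..76: p(0)=1, p(1)=1, p(2)=2, p(3)=3, p(4)=5, p(5)=7, p(6)=11, p(7)=15, p(8)=22, p(9)=30, p(10)=42, p(11)=56, p(12)=77, p(13)=101, p(14)=135, p(15)=176, p(16)=231, p(17)=297, p(18)=385, p(19)=490, p(20)=627, p(21)=792, p(22)=1002, p(23)=1255, p(24)=1575, p(25)=1958, p(26)=2436, p(27)=3010, p(28)=3718, p(29)=4565, p(30)=5604, p(31)=6842, p(32)=8349, p(33)=10143, p(34)=12310, p(35)=14883, p(36)=17977, p(37)=21637, p(38)=26015, p(39)=31185, p(40)=37338, p(41)=44583, p(42)=53174, p(43)=63261, p(44)=75175, p(45)=89134, p(46)=105558, p(47)=124754, p(48)=147273, p(49)=173525, p(50)=204226, p(51)=239943, p(52)=281589, p(53)=329931, p(54)=386155, p(55)=451276, p(56)=526823, p(57)=614154, p(58)=715220, p(59)=831820, p(60)=966467, p(61)=1121505, p(62)=1300156, p(63)=1505499, p(64)=1741630, p(65)=2012558, p(66)=2323520, p(67)=2679689, p(68)=3087735, p(69)=3554345, p(70)=4087968, p(71)=4697205, p(72)=5392783, p(73)=6185689, p(74)=7089500, p(75)=8118264, p(76)=9289091.
Final step: p(77) = p(76) + p(75) - p(72) - p(70) + p(65) + p(62) - p(55) - p(51) + p(42) + p(37) - p(26) - p(20) + p(7) + p(0)
= 9289091 + 8118264 - 5392783 - 4087968 + 2012558 + 1300156 - 451276 - 239943 + 53174 + 21637 - 2436 - 627 + 15 + 1
= 10619863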